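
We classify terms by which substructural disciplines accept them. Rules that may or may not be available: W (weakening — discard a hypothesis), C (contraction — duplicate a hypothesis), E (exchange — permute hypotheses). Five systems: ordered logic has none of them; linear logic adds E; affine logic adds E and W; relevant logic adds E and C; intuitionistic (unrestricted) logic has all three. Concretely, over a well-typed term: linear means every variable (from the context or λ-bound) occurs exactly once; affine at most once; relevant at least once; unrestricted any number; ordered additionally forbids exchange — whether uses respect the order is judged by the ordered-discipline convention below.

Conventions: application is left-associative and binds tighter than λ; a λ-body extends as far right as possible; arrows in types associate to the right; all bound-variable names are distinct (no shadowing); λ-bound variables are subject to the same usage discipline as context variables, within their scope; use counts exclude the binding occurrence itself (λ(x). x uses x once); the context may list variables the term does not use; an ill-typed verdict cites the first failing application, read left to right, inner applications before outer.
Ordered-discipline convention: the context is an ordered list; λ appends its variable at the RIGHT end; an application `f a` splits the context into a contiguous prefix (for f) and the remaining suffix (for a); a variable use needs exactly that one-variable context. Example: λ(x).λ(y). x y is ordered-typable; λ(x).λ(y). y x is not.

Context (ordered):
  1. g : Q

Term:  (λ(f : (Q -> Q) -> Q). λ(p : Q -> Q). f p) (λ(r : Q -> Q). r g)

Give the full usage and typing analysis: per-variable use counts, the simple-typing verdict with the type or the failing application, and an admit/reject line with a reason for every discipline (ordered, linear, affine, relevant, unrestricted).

use counts: g: 1, f (λ-bound): 1, p (λ-bound): 1, r (λ-bound): 1
order of uses: f, p, r, g
typing: the term checks, with type (Q -> Q) -> Q
ordered: ✗, no ordered split (uses run f, p, r, g)
linear: ✓, single use per variable (g, f, p, r)
affine: ✓, g, f, p, r: no repeats, contraction unneeded
relevant: ✓, at least one use each (g, f, p, r)
unrestricted: ✓, type-checks ((Q -> Q) -> Q) and nothing is barred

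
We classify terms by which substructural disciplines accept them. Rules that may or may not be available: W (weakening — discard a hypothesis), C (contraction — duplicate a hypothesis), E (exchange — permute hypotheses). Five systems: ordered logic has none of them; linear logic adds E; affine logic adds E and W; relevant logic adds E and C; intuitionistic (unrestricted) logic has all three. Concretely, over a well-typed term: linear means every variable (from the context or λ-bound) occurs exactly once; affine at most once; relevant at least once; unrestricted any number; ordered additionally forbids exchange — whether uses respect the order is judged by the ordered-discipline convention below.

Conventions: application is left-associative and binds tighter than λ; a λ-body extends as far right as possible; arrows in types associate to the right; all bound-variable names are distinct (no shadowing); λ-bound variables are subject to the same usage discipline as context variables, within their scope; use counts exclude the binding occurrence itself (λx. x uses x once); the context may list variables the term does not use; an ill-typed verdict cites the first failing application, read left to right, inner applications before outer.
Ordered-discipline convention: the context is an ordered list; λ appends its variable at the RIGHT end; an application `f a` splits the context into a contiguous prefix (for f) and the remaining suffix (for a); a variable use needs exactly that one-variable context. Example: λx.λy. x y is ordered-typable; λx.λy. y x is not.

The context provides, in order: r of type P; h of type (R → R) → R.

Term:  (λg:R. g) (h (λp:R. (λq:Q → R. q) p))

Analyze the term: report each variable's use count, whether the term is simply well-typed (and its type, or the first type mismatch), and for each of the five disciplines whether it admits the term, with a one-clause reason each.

counts: r: 0, h: 1, g (λ-bound): 1, p (λ-bound): 1, q (λ-bound): 1
use order (left to right): g, h, q, p
typing: ill-typed: a function awaiting Q → R gets R
ordered: ✗, fails simple typing
linear: ✗, a type mismatch blocks all five
affine: ✗, the type mismatch rejects it
relevant: ✗, not simply typable
unrestricted: ✗, fails simple typing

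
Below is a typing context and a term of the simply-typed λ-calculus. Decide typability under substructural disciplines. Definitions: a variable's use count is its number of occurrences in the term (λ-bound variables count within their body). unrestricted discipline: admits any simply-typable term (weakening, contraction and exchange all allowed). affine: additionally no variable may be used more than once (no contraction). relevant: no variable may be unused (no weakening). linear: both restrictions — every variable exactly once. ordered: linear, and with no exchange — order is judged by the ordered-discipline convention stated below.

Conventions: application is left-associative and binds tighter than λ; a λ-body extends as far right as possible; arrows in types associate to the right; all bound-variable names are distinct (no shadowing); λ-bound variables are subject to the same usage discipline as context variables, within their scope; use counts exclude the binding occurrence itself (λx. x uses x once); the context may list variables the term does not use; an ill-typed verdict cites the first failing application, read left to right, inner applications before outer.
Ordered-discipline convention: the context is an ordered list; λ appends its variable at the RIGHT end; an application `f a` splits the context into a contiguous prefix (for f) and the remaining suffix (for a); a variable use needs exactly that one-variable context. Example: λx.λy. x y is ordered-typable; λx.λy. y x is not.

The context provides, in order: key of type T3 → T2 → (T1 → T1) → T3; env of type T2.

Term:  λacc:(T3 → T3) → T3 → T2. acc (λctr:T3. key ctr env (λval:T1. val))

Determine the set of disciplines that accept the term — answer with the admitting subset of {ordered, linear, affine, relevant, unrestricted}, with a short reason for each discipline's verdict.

accepted by: linear, affine, relevant, unrestricted
variable uses: key=1, env=1, acc (λ-bound)=1, ctr (λ-bound)=1, val (λ-bound)=1
use order (left to right): acc, key, ctr, env, val
typing: well-typed at ((T3 → T3) → T3 → T2) → T3 → T2
ordered: ✗, use order acc, key, ctr, env, val needs exchange
linear: ✓, exactly-once usage across key, env, acc, ctr, val
affine: ✓, none of key, env, acc, ctr, val used more than once
relevant: ✓, key, env, acc, ctr, val: all used, weakening unneeded
unrestricted: ✓, type-checks (((T3 → T3) → T3 → T2) → T3 → T2) and nothing is barred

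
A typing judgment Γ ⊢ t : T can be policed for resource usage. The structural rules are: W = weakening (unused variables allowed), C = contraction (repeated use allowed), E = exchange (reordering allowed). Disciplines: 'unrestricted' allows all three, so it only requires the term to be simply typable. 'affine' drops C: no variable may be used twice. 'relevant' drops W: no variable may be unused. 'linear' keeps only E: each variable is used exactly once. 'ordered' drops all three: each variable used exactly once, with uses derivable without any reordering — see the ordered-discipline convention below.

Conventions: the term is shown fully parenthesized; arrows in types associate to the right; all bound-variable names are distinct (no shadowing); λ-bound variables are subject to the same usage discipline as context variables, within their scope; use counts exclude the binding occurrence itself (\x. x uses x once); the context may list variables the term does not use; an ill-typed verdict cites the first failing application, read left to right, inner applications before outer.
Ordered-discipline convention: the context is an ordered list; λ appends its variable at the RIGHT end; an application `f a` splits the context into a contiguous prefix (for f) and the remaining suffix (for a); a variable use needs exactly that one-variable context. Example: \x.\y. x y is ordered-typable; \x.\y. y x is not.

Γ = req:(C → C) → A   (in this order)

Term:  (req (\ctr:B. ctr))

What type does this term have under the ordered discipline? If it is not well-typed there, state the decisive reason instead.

not well-typed under ordered — the type mismatch rejects it
usage: req: 1; ctr (bound): 1
order of uses: req, ctr
typing: ill-typed: argument of type B → B where C → C is required
summary: ordered ✗, linear ✗, affine ✗, relevant ✗, unrestricted ✗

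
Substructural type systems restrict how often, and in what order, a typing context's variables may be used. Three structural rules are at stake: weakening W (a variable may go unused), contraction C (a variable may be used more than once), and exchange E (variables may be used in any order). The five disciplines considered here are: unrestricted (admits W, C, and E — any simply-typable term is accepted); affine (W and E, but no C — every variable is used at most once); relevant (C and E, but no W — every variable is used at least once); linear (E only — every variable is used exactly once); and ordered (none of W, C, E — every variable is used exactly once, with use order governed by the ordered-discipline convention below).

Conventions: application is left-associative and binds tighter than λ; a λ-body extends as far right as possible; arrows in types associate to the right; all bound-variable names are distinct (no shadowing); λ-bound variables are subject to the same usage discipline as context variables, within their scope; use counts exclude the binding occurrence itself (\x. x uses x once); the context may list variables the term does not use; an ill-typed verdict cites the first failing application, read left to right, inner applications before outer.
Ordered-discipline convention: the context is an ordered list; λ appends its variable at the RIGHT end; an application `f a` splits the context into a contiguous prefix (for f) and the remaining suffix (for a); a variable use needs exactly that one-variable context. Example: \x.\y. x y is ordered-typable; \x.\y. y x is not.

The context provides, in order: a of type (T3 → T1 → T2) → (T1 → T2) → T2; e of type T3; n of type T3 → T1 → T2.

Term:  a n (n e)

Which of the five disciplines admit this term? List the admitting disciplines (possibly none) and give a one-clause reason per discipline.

accepted by: relevant, unrestricted
use counts: a=1; e=1; n=2
order of uses: a, n, n, e
typing: well-typed at T2
ordered: ✗, needs contraction — n ×2
linear: ✗, needs contraction — n ×2
affine: ✗, needs contraction — n ×2
relevant: ✓, every one of a, e, n appears
unrestricted: ✓, well-typed at T2; no restrictions here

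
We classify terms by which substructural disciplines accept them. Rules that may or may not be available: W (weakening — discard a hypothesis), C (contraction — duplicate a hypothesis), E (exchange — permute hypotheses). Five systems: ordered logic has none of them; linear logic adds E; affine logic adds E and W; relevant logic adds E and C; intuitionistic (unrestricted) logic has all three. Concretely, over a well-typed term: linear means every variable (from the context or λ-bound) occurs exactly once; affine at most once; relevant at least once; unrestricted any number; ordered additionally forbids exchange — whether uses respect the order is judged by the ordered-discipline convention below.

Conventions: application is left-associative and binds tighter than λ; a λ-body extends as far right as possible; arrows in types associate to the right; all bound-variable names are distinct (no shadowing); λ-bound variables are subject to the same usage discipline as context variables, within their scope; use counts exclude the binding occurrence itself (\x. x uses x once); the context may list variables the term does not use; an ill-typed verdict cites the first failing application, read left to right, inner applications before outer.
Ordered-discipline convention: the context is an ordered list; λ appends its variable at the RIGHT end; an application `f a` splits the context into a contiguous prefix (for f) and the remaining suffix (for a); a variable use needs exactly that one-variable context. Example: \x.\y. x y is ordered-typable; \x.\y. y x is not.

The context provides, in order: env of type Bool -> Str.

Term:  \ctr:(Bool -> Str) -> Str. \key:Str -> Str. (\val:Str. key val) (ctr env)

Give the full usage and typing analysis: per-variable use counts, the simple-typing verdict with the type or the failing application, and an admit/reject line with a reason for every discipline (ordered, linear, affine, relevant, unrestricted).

counts: env ×1; ctr [bound] ×1; key [bound] ×1; val [bound] ×1
order of uses: key, val, ctr, env
typing: well-typed at ((Bool -> Str) -> Str) -> (Str -> Str) -> Str
ordered: ✗ — no contiguous prefix/suffix split fits key, val, ctr, env
linear: ✓ — single use per variable (env, ctr, key, val)
affine: ✓ — at most one use each (env, ctr, key, val)
relevant: ✓ — env, ctr, key, val: all used, weakening unneeded
unrestricted: ✓ — typability at ((Bool -> Str) -> Str) -> (Str -> Str) -> Str is all that's needed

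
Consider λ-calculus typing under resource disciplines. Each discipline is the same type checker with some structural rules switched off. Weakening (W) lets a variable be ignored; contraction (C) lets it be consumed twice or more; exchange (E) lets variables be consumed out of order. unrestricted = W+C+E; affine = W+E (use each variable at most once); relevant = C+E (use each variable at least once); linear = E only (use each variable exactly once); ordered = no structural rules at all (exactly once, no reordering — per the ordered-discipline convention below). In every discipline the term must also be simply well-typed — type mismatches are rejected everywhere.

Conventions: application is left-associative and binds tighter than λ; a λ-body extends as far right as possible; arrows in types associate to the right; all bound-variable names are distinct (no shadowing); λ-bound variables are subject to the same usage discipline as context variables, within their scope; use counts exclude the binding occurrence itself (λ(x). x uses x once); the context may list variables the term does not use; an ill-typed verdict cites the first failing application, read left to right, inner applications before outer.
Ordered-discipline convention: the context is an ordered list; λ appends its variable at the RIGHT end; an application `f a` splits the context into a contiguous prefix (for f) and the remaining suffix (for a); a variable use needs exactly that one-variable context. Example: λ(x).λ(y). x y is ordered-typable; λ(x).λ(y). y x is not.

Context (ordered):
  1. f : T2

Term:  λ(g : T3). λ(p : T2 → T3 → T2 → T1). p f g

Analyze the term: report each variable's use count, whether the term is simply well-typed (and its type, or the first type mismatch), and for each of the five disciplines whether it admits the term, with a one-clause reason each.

variable uses: f ×1; g [bound] ×1; p [bound] ×1
left-to-right use order: p, f, g
typing: well-typed — term : T3 → (T2 → T3 → T2 → T1) → T2 → T1
ordered: ✗ — no contiguous prefix/suffix split fits p, f, g
linear: ✓ — exactly-once usage across f, g, p
affine: ✓ — none of f, g, p used more than once
relevant: ✓ — at least one use each (f, g, p)
unrestricted: ✓ — well-typed at T3 → (T2 → T3 → T2 → T1) → T2 → T1; no restrictions here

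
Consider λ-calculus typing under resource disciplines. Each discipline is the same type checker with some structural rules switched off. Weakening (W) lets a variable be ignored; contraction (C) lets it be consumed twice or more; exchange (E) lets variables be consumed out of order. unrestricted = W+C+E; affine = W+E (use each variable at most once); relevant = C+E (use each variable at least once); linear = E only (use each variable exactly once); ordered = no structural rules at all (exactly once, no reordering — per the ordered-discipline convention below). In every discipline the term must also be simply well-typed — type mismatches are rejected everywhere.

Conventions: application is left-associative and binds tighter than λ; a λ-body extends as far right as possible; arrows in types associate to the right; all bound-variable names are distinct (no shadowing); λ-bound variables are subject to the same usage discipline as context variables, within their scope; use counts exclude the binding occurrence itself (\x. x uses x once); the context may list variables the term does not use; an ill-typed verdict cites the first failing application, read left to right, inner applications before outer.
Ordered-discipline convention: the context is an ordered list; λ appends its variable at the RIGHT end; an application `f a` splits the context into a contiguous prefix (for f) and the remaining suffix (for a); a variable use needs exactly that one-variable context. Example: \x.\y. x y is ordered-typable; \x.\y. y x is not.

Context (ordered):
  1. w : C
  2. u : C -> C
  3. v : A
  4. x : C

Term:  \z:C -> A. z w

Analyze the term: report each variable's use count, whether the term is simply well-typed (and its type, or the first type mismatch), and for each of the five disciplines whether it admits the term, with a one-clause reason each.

counts: w: 1; u: 0; v: 0; x: 0; z [bound]: 1
order of uses: z, w
typing: ✓ — (C -> A) -> A
ordered: ✗, unused: u, v, x — weakening required
linear: ✗, unused: u, v, x — weakening required
affine: ✓, none of w, u, v, x, z used more than once
relevant: ✗, unused: u, v, x — weakening required
unrestricted: ✓, simply typable at (C -> A) -> A; W, C, E all held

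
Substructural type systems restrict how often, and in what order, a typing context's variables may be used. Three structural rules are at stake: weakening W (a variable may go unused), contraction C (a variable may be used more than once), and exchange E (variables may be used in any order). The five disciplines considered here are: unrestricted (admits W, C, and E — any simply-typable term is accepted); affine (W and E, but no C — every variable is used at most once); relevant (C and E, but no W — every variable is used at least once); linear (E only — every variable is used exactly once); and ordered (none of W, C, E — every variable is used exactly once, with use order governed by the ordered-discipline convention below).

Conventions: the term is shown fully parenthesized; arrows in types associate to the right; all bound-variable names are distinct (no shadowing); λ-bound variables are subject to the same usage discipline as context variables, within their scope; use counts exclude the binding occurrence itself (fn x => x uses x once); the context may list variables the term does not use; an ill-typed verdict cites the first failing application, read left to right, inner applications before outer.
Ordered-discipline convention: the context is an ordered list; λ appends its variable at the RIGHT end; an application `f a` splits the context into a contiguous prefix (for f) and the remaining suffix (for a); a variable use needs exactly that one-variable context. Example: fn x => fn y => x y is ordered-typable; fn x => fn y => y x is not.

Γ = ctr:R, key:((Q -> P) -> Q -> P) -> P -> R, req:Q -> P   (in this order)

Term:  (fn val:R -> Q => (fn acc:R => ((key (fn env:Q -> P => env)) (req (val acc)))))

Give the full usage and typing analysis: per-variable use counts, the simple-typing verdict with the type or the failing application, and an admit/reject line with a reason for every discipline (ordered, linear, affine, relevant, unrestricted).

counts: ctr=0, key=1, req=1, val (λ-bound)=1, acc (λ-bound)=1, env (λ-bound)=1
uses in reading order: key, env, req, val, acc
typing: the term checks, with type (R -> Q) -> R -> R
ordered: ✗ — needs weakening: ctr unused
linear: ✗ — needs weakening: ctr unused
affine: ✓ — ctr, key, req, val, acc, env: no repeats, contraction unneeded
relevant: ✗ — needs weakening: ctr unused
unrestricted: ✓ — simply typable at (R -> Q) -> R -> R; W, C, E all held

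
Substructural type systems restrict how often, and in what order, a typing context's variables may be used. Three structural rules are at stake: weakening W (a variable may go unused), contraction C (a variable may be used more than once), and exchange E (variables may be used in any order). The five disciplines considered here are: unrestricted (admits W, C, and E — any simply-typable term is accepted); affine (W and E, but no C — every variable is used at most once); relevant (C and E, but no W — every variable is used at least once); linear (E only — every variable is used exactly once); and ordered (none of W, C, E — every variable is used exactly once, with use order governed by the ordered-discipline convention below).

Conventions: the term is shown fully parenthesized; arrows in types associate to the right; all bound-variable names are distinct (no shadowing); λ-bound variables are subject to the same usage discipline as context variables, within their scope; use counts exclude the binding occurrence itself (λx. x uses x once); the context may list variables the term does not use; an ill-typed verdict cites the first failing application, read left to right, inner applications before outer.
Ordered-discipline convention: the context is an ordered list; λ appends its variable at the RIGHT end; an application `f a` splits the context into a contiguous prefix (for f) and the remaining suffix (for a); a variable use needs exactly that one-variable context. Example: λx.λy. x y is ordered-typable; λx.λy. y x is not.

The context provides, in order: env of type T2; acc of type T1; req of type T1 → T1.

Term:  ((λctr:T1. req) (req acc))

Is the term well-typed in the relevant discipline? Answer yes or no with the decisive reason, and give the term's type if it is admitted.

no — unused: env, ctr — weakening required
counts: env: 0×, acc: 1×, req: 2×, ctr (bound): 0×
use order (left to right): req, req, acc
typing: well-typed at T1 → T1
across the five disciplines: ordered ✗, linear ✗, affine ✗, relevant ✗, unrestricted ✓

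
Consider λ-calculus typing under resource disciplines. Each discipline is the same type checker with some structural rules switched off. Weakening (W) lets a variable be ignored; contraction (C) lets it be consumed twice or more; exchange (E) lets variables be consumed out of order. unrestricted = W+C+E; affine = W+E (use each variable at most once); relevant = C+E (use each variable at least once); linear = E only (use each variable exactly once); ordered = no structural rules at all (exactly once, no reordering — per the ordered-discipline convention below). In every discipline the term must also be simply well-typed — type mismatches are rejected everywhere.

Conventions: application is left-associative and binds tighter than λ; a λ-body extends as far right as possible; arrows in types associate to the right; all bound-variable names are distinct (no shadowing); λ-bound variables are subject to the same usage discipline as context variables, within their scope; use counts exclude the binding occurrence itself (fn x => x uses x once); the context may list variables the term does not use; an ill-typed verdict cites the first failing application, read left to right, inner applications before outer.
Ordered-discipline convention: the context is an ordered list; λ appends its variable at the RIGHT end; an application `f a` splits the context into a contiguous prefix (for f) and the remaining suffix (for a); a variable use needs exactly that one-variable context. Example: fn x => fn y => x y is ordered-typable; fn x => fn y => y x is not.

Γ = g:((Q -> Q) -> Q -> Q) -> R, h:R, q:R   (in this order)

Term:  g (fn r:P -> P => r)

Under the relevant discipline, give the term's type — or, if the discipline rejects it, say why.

not well-typed under relevant — a type mismatch blocks all five
usage: g ×1; h ×0; q ×0; r (bound) ×1
uses in reading order: g, r
typing: ill-typed: a function awaiting (Q -> Q) -> Q -> Q gets (P -> P) -> P -> P
all disciplines: ordered ✗ · linear ✗ · affine ✗ · relevant ✗ · unrestricted ✗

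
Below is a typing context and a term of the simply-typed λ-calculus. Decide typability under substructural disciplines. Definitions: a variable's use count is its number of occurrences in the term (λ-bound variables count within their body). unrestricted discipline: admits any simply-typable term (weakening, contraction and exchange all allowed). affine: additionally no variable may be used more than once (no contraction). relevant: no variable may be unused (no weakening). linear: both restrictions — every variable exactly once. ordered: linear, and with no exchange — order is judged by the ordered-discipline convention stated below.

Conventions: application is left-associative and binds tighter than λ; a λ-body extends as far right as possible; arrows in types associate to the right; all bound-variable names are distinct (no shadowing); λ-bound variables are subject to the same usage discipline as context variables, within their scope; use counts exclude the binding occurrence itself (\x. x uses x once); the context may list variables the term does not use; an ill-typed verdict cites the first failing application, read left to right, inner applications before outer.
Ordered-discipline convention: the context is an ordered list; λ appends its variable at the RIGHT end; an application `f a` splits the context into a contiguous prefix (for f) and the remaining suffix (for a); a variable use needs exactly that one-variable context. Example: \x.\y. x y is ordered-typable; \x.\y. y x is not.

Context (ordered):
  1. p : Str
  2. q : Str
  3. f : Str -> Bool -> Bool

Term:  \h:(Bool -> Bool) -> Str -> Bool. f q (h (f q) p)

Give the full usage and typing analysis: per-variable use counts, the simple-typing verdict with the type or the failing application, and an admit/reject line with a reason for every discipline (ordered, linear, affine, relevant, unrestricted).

use counts: p ×1; q ×2; f ×2; h [bound] ×1
use order (left to right): f, q, h, f, q, p
typing: well-typed at ((Bool -> Bool) -> Str -> Bool) -> Bool
ordered ✗ (repeated use of q ×2, f ×2)
linear ✗ (repeated use of q ×2, f ×2)
affine ✗ (repeated use of q ×2, f ×2)
relevant ✓ (at least one use each (p, q, f, h))
unrestricted ✓ (simply typable at ((Bool -> Bool) -> Str -> Bool) -> Bool; W, C, E all held)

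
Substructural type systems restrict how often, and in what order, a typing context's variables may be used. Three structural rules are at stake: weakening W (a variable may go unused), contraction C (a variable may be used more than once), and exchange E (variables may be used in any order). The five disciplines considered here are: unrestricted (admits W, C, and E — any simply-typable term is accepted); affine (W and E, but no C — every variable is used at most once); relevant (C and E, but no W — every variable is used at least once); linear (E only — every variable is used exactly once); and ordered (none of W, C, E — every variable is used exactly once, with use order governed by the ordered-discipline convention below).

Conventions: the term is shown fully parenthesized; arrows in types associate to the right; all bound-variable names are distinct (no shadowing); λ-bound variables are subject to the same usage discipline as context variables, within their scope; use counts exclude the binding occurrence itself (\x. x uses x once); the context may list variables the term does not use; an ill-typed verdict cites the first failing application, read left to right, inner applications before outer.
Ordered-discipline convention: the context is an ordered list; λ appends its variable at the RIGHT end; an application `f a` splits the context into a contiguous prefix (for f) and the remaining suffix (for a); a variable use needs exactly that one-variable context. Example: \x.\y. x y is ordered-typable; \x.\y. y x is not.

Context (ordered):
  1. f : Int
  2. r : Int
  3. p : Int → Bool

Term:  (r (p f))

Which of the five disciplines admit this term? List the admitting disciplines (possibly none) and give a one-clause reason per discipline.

admitting disciplines: none
usage: f=1; r=1; p=1
uses in reading order: r, p, f
typing: ill-typed: non-arrow in function slot: Int
ordered: ✗, fails simple typing
linear: ✗, a type mismatch blocks all five
affine: ✗, the type mismatch rejects it
relevant: ✗, not simply typable
unrestricted: ✗, fails simple typing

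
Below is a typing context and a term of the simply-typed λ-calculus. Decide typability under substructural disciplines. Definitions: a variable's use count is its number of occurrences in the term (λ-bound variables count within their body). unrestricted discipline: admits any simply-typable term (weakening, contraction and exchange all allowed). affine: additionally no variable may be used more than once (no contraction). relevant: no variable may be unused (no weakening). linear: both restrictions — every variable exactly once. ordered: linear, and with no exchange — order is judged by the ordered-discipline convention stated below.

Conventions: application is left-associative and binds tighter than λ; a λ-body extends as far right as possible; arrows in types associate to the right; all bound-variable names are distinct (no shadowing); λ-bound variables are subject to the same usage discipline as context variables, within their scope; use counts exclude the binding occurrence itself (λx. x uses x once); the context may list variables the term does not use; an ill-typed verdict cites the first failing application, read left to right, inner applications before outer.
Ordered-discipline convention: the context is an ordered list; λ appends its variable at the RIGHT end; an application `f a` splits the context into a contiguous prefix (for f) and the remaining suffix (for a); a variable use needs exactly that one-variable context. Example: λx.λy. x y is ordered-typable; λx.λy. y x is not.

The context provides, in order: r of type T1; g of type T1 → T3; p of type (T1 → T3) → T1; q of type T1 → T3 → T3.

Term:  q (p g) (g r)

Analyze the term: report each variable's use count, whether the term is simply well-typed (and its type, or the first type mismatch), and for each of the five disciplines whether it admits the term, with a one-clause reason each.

counts: r=1; g=2; p=1; q=1
uses in reading order: q, p, g, g, r
typing: the term checks, with type T3
ordered ✗ (needs contraction — g ×2)
linear ✗ (needs contraction — g ×2)
affine ✗ (needs contraction — g ×2)
relevant ✓ (at least one use each (r, g, p, q))
unrestricted ✓ (well-typed at T3; no restrictions here)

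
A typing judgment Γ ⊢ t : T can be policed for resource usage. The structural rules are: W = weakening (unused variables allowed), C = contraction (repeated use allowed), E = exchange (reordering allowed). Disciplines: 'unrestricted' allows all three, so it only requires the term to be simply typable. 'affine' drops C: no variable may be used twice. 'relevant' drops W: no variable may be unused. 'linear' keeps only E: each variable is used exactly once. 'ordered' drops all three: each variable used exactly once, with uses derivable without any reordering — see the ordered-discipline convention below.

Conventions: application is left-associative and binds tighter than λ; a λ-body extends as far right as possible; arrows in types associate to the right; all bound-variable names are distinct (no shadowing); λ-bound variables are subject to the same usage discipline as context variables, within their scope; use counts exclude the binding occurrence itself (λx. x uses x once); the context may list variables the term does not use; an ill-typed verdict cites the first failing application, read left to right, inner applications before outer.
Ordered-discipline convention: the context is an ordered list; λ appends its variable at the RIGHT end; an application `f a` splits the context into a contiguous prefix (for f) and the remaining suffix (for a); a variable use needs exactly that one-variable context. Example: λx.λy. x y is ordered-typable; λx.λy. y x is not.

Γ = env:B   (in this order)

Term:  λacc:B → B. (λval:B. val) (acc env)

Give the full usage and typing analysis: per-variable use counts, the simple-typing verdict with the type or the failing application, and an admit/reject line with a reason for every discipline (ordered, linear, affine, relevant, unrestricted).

usage: env: 1×, acc [bound]: 1×, val [bound]: 1×
uses in reading order: val, acc, env
typing: well-typed — term : (B → B) → B
ordered: ✗ — no ordered split (uses run val, acc, env)
linear: ✓ — exactly-once usage across env, acc, val
affine: ✓ — no duplicate uses among env, acc, val
relevant: ✓ — at least one use each (env, acc, val)
unrestricted: ✓ — typability at (B → B) → B is all that's needed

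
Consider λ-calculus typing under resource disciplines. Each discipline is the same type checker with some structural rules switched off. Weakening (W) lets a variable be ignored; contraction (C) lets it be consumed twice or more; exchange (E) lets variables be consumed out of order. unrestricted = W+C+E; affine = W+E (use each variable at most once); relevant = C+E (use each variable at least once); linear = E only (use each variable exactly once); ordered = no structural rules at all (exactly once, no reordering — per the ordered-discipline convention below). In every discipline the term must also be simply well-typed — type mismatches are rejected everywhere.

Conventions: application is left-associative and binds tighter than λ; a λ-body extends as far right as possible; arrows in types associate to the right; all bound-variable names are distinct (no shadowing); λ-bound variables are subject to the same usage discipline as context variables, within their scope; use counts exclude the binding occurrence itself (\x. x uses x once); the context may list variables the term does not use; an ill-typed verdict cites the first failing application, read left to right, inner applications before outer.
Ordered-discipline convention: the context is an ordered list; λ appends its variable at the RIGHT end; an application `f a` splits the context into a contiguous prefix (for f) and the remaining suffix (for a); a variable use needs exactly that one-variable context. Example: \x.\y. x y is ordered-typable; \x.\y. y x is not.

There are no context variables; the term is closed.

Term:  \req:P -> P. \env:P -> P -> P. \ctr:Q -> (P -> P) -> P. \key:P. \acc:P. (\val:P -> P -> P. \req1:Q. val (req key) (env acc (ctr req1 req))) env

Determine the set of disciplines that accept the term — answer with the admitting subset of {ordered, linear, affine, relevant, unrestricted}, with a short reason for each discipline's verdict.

admitted by: relevant, unrestricted
counts: req [bound] ×2, env [bound] ×2, ctr [bound] ×1, key [bound] ×1, acc [bound] ×1, val [bound] ×1, req1 [bound] ×1
uses in reading order: val, req, key, env, acc, ctr, req1, req, env
typing: the term checks, with type (P -> P) -> (P -> P -> P) -> (Q -> (P -> P) -> P) -> P -> P -> Q -> P
ordered ✗ (uses contraction: req ×2, env ×2)
linear ✗ (uses contraction: req ×2, env ×2)
affine ✗ (uses contraction: req ×2, env ×2)
relevant ✓ (none of req, env, ctr, key, acc, val, req1 goes unused)
unrestricted ✓ (well-typed at (P -> P) -> (P -> P -> P) -> (Q -> (P -> P) -> P) -> P -> P -> Q -> P; no restrictions here)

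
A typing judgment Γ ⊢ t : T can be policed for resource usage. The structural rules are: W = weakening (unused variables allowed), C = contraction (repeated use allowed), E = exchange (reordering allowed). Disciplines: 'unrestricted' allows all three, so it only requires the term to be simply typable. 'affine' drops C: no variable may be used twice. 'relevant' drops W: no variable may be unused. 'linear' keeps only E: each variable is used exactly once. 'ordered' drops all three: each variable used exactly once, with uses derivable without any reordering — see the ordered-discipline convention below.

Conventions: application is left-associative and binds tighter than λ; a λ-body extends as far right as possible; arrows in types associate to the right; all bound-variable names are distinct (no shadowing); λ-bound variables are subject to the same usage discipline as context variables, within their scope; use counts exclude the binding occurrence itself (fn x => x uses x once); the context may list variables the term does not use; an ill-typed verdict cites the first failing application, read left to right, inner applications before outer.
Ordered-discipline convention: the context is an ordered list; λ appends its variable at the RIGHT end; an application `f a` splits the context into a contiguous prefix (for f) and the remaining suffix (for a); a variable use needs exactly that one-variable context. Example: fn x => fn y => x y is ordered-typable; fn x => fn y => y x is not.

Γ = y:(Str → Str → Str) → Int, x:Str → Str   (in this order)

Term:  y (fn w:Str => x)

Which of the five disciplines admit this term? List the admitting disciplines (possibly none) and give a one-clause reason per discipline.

admitted in: affine, unrestricted
counts: y: 1×, x: 1×, w (bound): 0×
left-to-right use order: y, x
typing: well-typed at Int
ordered: ✗, unused: w — weakening required
linear: ✗, unused: w — weakening required
affine: ✓, none of y, x, w used more than once
relevant: ✗, unused: w — weakening required
unrestricted: ✓, well-typed at Int; no restrictions here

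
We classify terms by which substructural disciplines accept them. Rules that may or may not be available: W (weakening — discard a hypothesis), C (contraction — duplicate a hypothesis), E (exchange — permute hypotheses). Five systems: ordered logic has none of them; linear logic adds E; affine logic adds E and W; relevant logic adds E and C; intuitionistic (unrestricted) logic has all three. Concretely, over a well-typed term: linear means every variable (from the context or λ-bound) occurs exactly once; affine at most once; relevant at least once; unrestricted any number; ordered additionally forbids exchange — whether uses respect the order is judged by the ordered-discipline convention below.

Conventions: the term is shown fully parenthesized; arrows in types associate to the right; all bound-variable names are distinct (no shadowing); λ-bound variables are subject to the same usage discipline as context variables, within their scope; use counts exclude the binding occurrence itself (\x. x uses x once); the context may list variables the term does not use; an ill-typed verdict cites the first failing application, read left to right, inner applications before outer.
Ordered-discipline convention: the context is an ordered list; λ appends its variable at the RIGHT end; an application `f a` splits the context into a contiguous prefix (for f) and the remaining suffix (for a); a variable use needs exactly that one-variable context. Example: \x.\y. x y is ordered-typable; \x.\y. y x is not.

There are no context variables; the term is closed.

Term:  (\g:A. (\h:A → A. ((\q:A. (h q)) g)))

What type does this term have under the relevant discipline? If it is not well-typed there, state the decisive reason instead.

term : A → (A → A) → A
use counts: g (λ-bound): 1×; h (λ-bound): 1×; q (λ-bound): 1×
left-to-right use order: h, q, g
typing: well-typed at A → (A → A) → A
all disciplines: ordered ✗, linear ✓, affine ✓, relevant ✓, unrestricted ✓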